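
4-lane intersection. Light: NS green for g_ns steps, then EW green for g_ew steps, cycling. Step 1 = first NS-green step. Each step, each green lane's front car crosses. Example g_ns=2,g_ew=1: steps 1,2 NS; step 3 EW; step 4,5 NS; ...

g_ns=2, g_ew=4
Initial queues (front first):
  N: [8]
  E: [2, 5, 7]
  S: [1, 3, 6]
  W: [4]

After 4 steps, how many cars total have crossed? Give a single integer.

Step 1 [NS]: N:car8-GO,E:wait,S:car1-GO,W:wait | queues: N=0 E=3 S=2 W=1
Step 2 [NS]: N:empty,E:wait,S:car3-GO,W:wait | queues: N=0 E=3 S=1 W=1
Step 3 [EW]: N:wait,E:car2-GO,S:wait,W:car4-GO | queues: N=0 E=2 S=1 W=0
Step 4 [EW]: N:wait,E:car5-GO,S:wait,W:empty | queues: N=0 E=1 S=1 W=0
Cars crossed by step 4: 6

Answer: 6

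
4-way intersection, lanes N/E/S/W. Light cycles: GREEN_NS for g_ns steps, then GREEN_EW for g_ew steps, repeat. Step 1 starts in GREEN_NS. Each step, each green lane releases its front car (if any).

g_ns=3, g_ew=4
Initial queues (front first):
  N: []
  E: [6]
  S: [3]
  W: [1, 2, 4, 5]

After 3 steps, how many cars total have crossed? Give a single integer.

Answer: 1

Derivation:
Step 1 [NS]: N:empty,E:wait,S:car3-GO,W:wait | queues: N=0 E=1 S=0 W=4
Step 2 [NS]: N:empty,E:wait,S:empty,W:wait | queues: N=0 E=1 S=0 W=4
Step 3 [NS]: N:empty,E:wait,S:empty,W:wait | queues: N=0 E=1 S=0 W=4
Cars crossed by step 3: 1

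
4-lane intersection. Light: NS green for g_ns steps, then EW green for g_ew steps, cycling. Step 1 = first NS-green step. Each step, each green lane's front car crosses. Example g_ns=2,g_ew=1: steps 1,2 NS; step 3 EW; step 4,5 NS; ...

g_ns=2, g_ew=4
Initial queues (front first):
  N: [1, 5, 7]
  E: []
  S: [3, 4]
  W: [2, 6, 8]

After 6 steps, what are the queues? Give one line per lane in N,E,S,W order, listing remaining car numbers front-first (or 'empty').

Step 1 [NS]: N:car1-GO,E:wait,S:car3-GO,W:wait | queues: N=2 E=0 S=1 W=3
Step 2 [NS]: N:car5-GO,E:wait,S:car4-GO,W:wait | queues: N=1 E=0 S=0 W=3
Step 3 [EW]: N:wait,E:empty,S:wait,W:car2-GO | queues: N=1 E=0 S=0 W=2
Step 4 [EW]: N:wait,E:empty,S:wait,W:car6-GO | queues: N=1 E=0 S=0 W=1
Step 5 [EW]: N:wait,E:empty,S:wait,W:car8-GO | queues: N=1 E=0 S=0 W=0
Step 6 [EW]: N:wait,E:empty,S:wait,W:empty | queues: N=1 E=0 S=0 W=0

N: 7
E: empty
S: empty
W: empty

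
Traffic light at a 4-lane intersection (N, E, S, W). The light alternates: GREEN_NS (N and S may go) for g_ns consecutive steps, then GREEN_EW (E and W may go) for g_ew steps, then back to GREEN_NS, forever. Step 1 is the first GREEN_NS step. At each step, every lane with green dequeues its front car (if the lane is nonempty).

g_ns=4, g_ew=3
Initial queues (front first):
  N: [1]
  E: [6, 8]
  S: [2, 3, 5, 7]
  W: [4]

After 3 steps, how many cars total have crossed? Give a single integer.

Step 1 [NS]: N:car1-GO,E:wait,S:car2-GO,W:wait | queues: N=0 E=2 S=3 W=1
Step 2 [NS]: N:empty,E:wait,S:car3-GO,W:wait | queues: N=0 E=2 S=2 W=1
Step 3 [NS]: N:empty,E:wait,S:car5-GO,W:wait | queues: N=0 E=2 S=1 W=1
Cars crossed by step 3: 4

Answer: 4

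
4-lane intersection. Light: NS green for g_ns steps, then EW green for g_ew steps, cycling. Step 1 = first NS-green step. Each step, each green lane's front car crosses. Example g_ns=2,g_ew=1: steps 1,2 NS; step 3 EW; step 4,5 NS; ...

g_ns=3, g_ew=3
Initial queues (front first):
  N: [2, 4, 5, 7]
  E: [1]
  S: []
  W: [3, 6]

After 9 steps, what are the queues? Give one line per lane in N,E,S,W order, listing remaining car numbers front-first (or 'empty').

Step 1 [NS]: N:car2-GO,E:wait,S:empty,W:wait | queues: N=3 E=1 S=0 W=2
Step 2 [NS]: N:car4-GO,E:wait,S:empty,W:wait | queues: N=2 E=1 S=0 W=2
Step 3 [NS]: N:car5-GO,E:wait,S:empty,W:wait | queues: N=1 E=1 S=0 W=2
Step 4 [EW]: N:wait,E:car1-GO,S:wait,W:car3-GO | queues: N=1 E=0 S=0 W=1
Step 5 [EW]: N:wait,E:empty,S:wait,W:car6-GO | queues: N=1 E=0 S=0 W=0
Step 6 [EW]: N:wait,E:empty,S:wait,W:empty | queues: N=1 E=0 S=0 W=0
Step 7 [NS]: N:car7-GO,E:wait,S:empty,W:wait | queues: N=0 E=0 S=0 W=0

N: empty
E: empty
S: empty
W: empty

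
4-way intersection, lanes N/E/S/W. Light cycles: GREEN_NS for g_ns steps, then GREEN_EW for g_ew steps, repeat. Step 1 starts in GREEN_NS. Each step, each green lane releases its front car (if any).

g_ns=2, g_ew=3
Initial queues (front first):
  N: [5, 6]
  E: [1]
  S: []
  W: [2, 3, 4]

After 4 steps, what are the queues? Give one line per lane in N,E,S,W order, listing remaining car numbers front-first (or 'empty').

Step 1 [NS]: N:car5-GO,E:wait,S:empty,W:wait | queues: N=1 E=1 S=0 W=3
Step 2 [NS]: N:car6-GO,E:wait,S:empty,W:wait | queues: N=0 E=1 S=0 W=3
Step 3 [EW]: N:wait,E:car1-GO,S:wait,W:car2-GO | queues: N=0 E=0 S=0 W=2
Step 4 [EW]: N:wait,E:empty,S:wait,W:car3-GO | queues: N=0 E=0 S=0 W=1

N: empty
E: empty
S: empty
W: 4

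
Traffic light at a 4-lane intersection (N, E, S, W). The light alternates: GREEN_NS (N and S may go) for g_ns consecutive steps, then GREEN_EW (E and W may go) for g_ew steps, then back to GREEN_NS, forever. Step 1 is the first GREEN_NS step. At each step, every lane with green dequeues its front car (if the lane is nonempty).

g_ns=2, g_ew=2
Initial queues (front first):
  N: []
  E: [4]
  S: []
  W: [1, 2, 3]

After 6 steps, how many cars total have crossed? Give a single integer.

Step 1 [NS]: N:empty,E:wait,S:empty,W:wait | queues: N=0 E=1 S=0 W=3
Step 2 [NS]: N:empty,E:wait,S:empty,W:wait | queues: N=0 E=1 S=0 W=3
Step 3 [EW]: N:wait,E:car4-GO,S:wait,W:car1-GO | queues: N=0 E=0 S=0 W=2
Step 4 [EW]: N:wait,E:empty,S:wait,W:car2-GO | queues: N=0 E=0 S=0 W=1
Step 5 [NS]: N:empty,E:wait,S:empty,W:wait | queues: N=0 E=0 S=0 W=1
Step 6 [NS]: N:empty,E:wait,S:empty,W:wait | queues: N=0 E=0 S=0 W=1
Cars crossed by step 6: 3

Answer: 3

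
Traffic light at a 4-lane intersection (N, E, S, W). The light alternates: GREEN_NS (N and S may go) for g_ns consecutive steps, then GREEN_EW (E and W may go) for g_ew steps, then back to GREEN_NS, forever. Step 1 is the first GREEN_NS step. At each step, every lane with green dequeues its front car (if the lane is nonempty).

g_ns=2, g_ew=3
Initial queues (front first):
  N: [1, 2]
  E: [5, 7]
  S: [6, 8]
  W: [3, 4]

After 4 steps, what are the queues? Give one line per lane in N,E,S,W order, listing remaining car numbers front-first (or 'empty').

Step 1 [NS]: N:car1-GO,E:wait,S:car6-GO,W:wait | queues: N=1 E=2 S=1 W=2
Step 2 [NS]: N:car2-GO,E:wait,S:car8-GO,W:wait | queues: N=0 E=2 S=0 W=2
Step 3 [EW]: N:wait,E:car5-GO,S:wait,W:car3-GO | queues: N=0 E=1 S=0 W=1
Step 4 [EW]: N:wait,E:car7-GO,S:wait,W:car4-GO | queues: N=0 E=0 S=0 W=0

N: empty
E: empty
S: empty
W: empty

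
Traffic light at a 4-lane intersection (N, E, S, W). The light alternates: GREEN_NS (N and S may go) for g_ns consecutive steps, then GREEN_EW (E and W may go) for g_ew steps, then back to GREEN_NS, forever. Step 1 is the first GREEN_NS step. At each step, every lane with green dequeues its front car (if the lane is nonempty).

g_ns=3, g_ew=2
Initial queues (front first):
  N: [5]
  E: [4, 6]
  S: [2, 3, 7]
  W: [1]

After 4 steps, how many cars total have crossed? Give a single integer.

Answer: 6

Derivation:
Step 1 [NS]: N:car5-GO,E:wait,S:car2-GO,W:wait | queues: N=0 E=2 S=2 W=1
Step 2 [NS]: N:empty,E:wait,S:car3-GO,W:wait | queues: N=0 E=2 S=1 W=1
Step 3 [NS]: N:empty,E:wait,S:car7-GO,W:wait | queues: N=0 E=2 S=0 W=1
Step 4 [EW]: N:wait,E:car4-GO,S:wait,W:car1-GO | queues: N=0 E=1 S=0 W=0
Cars crossed by step 4: 6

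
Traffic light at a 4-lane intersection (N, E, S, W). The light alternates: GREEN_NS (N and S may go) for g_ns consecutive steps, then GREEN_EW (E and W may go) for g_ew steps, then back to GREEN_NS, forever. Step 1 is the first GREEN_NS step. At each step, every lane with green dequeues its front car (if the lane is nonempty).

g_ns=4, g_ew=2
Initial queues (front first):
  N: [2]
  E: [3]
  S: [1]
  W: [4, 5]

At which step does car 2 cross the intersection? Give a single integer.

Step 1 [NS]: N:car2-GO,E:wait,S:car1-GO,W:wait | queues: N=0 E=1 S=0 W=2
Step 2 [NS]: N:empty,E:wait,S:empty,W:wait | queues: N=0 E=1 S=0 W=2
Step 3 [NS]: N:empty,E:wait,S:empty,W:wait | queues: N=0 E=1 S=0 W=2
Step 4 [NS]: N:empty,E:wait,S:empty,W:wait | queues: N=0 E=1 S=0 W=2
Step 5 [EW]: N:wait,E:car3-GO,S:wait,W:car4-GO | queues: N=0 E=0 S=0 W=1
Step 6 [EW]: N:wait,E:empty,S:wait,W:car5-GO | queues: N=0 E=0 S=0 W=0
Car 2 crosses at step 1

1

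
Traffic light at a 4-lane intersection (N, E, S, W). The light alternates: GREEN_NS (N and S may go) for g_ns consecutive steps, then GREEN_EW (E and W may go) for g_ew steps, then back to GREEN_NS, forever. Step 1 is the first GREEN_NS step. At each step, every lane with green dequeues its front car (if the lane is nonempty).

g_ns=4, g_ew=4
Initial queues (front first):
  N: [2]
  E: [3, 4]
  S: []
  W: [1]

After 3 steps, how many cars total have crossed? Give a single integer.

Step 1 [NS]: N:car2-GO,E:wait,S:empty,W:wait | queues: N=0 E=2 S=0 W=1
Step 2 [NS]: N:empty,E:wait,S:empty,W:wait | queues: N=0 E=2 S=0 W=1
Step 3 [NS]: N:empty,E:wait,S:empty,W:wait | queues: N=0 E=2 S=0 W=1
Cars crossed by step 3: 1

Answer: 1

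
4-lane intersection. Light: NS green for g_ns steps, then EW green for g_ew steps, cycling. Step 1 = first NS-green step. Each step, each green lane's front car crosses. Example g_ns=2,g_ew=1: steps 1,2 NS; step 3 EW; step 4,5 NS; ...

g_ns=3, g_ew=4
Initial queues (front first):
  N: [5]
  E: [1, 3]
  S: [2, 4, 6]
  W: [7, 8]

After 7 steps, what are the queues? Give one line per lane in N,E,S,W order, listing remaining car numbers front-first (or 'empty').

Step 1 [NS]: N:car5-GO,E:wait,S:car2-GO,W:wait | queues: N=0 E=2 S=2 W=2
Step 2 [NS]: N:empty,E:wait,S:car4-GO,W:wait | queues: N=0 E=2 S=1 W=2
Step 3 [NS]: N:empty,E:wait,S:car6-GO,W:wait | queues: N=0 E=2 S=0 W=2
Step 4 [EW]: N:wait,E:car1-GO,S:wait,W:car7-GO | queues: N=0 E=1 S=0 W=1
Step 5 [EW]: N:wait,E:car3-GO,S:wait,W:car8-GO | queues: N=0 E=0 S=0 W=0

N: empty
E: empty
S: empty
W: empty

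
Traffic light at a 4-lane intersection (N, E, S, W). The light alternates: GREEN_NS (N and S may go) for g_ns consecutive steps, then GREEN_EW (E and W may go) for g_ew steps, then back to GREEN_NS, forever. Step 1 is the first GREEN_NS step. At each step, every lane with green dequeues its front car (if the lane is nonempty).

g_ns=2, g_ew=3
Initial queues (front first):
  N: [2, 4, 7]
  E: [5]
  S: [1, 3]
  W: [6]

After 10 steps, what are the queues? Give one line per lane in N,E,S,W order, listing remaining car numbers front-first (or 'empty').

Step 1 [NS]: N:car2-GO,E:wait,S:car1-GO,W:wait | queues: N=2 E=1 S=1 W=1
Step 2 [NS]: N:car4-GO,E:wait,S:car3-GO,W:wait | queues: N=1 E=1 S=0 W=1
Step 3 [EW]: N:wait,E:car5-GO,S:wait,W:car6-GO | queues: N=1 E=0 S=0 W=0
Step 4 [EW]: N:wait,E:empty,S:wait,W:empty | queues: N=1 E=0 S=0 W=0
Step 5 [EW]: N:wait,E:empty,S:wait,W:empty | queues: N=1 E=0 S=0 W=0
Step 6 [NS]: N:car7-GO,E:wait,S:empty,W:wait | queues: N=0 E=0 S=0 W=0

N: empty
E: empty
S: empty
W: empty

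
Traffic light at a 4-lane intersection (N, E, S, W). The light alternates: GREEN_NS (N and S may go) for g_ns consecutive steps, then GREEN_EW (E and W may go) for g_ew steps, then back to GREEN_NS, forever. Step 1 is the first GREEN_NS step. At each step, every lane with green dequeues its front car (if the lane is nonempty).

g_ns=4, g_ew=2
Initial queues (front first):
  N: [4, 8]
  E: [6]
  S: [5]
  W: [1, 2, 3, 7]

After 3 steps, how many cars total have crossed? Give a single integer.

Step 1 [NS]: N:car4-GO,E:wait,S:car5-GO,W:wait | queues: N=1 E=1 S=0 W=4
Step 2 [NS]: N:car8-GO,E:wait,S:empty,W:wait | queues: N=0 E=1 S=0 W=4
Step 3 [NS]: N:empty,E:wait,S:empty,W:wait | queues: N=0 E=1 S=0 W=4
Cars crossed by step 3: 3

Answer: 3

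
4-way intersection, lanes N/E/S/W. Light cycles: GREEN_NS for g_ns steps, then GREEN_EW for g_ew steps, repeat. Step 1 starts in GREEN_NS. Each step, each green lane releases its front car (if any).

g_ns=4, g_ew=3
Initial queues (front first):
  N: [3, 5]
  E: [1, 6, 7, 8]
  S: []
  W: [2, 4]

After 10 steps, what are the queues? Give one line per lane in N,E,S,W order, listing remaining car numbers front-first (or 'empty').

Step 1 [NS]: N:car3-GO,E:wait,S:empty,W:wait | queues: N=1 E=4 S=0 W=2
Step 2 [NS]: N:car5-GO,E:wait,S:empty,W:wait | queues: N=0 E=4 S=0 W=2
Step 3 [NS]: N:empty,E:wait,S:empty,W:wait | queues: N=0 E=4 S=0 W=2
Step 4 [NS]: N:empty,E:wait,S:empty,W:wait | queues: N=0 E=4 S=0 W=2
Step 5 [EW]: N:wait,E:car1-GO,S:wait,W:car2-GO | queues: N=0 E=3 S=0 W=1
Step 6 [EW]: N:wait,E:car6-GO,S:wait,W:car4-GO | queues: N=0 E=2 S=0 W=0
Step 7 [EW]: N:wait,E:car7-GO,S:wait,W:empty | queues: N=0 E=1 S=0 W=0
Step 8 [NS]: N:empty,E:wait,S:empty,W:wait | queues: N=0 E=1 S=0 W=0
Step 9 [NS]: N:empty,E:wait,S:empty,W:wait | queues: N=0 E=1 S=0 W=0
Step 10 [NS]: N:empty,E:wait,S:empty,W:wait | queues: N=0 E=1 S=0 W=0

N: empty
E: 8
S: empty
W: empty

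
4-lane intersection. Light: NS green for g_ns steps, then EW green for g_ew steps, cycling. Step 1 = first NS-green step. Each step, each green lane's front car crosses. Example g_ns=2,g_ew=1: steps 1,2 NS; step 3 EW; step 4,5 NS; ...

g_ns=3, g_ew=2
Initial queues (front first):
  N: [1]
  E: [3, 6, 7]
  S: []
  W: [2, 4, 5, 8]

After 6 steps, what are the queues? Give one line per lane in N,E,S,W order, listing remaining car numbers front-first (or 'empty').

Step 1 [NS]: N:car1-GO,E:wait,S:empty,W:wait | queues: N=0 E=3 S=0 W=4
Step 2 [NS]: N:empty,E:wait,S:empty,W:wait | queues: N=0 E=3 S=0 W=4
Step 3 [NS]: N:empty,E:wait,S:empty,W:wait | queues: N=0 E=3 S=0 W=4
Step 4 [EW]: N:wait,E:car3-GO,S:wait,W:car2-GO | queues: N=0 E=2 S=0 W=3
Step 5 [EW]: N:wait,E:car6-GO,S:wait,W:car4-GO | queues: N=0 E=1 S=0 W=2
Step 6 [NS]: N:empty,E:wait,S:empty,W:wait | queues: N=0 E=1 S=0 W=2

N: empty
E: 7
S: empty
W: 5 8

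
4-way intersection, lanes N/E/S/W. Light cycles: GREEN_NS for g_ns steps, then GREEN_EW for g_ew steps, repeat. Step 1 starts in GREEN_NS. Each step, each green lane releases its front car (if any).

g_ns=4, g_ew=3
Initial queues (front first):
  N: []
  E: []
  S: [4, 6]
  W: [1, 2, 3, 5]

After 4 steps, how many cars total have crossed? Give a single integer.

Answer: 2

Derivation:
Step 1 [NS]: N:empty,E:wait,S:car4-GO,W:wait | queues: N=0 E=0 S=1 W=4
Step 2 [NS]: N:empty,E:wait,S:car6-GO,W:wait | queues: N=0 E=0 S=0 W=4
Step 3 [NS]: N:empty,E:wait,S:empty,W:wait | queues: N=0 E=0 S=0 W=4
Step 4 [NS]: N:empty,E:wait,S:empty,W:wait | queues: N=0 E=0 S=0 W=4
Cars crossed by step 4: 2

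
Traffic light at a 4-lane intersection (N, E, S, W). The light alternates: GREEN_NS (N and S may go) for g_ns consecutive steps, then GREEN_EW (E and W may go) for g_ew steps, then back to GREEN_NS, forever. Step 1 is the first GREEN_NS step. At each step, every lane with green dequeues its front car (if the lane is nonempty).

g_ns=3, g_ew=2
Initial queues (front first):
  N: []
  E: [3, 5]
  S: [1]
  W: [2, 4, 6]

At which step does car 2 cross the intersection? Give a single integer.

Step 1 [NS]: N:empty,E:wait,S:car1-GO,W:wait | queues: N=0 E=2 S=0 W=3
Step 2 [NS]: N:empty,E:wait,S:empty,W:wait | queues: N=0 E=2 S=0 W=3
Step 3 [NS]: N:empty,E:wait,S:empty,W:wait | queues: N=0 E=2 S=0 W=3
Step 4 [EW]: N:wait,E:car3-GO,S:wait,W:car2-GO | queues: N=0 E=1 S=0 W=2
Step 5 [EW]: N:wait,E:car5-GO,S:wait,W:car4-GO | queues: N=0 E=0 S=0 W=1
Step 6 [NS]: N:empty,E:wait,S:empty,W:wait | queues: N=0 E=0 S=0 W=1
Step 7 [NS]: N:empty,E:wait,S:empty,W:wait | queues: N=0 E=0 S=0 W=1
Step 8 [NS]: N:empty,E:wait,S:empty,W:wait | queues: N=0 E=0 S=0 W=1
Step 9 [EW]: N:wait,E:empty,S:wait,W:car6-GO | queues: N=0 E=0 S=0 W=0
Car 2 crosses at step 4

4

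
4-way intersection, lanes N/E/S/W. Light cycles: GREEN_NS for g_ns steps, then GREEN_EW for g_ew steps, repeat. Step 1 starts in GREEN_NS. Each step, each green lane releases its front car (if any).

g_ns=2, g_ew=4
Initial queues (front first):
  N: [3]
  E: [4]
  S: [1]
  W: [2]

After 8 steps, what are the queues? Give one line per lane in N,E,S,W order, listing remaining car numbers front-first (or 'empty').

Step 1 [NS]: N:car3-GO,E:wait,S:car1-GO,W:wait | queues: N=0 E=1 S=0 W=1
Step 2 [NS]: N:empty,E:wait,S:empty,W:wait | queues: N=0 E=1 S=0 W=1
Step 3 [EW]: N:wait,E:car4-GO,S:wait,W:car2-GO | queues: N=0 E=0 S=0 W=0

N: empty
E: empty
S: empty
W: empty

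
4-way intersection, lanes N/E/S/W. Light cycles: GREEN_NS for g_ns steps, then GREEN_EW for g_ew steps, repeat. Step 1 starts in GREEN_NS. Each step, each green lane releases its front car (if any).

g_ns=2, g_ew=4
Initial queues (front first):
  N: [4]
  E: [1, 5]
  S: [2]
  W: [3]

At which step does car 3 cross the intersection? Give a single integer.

Step 1 [NS]: N:car4-GO,E:wait,S:car2-GO,W:wait | queues: N=0 E=2 S=0 W=1
Step 2 [NS]: N:empty,E:wait,S:empty,W:wait | queues: N=0 E=2 S=0 W=1
Step 3 [EW]: N:wait,E:car1-GO,S:wait,W:car3-GO | queues: N=0 E=1 S=0 W=0
Step 4 [EW]: N:wait,E:car5-GO,S:wait,W:empty | queues: N=0 E=0 S=0 W=0
Car 3 crosses at step 3

3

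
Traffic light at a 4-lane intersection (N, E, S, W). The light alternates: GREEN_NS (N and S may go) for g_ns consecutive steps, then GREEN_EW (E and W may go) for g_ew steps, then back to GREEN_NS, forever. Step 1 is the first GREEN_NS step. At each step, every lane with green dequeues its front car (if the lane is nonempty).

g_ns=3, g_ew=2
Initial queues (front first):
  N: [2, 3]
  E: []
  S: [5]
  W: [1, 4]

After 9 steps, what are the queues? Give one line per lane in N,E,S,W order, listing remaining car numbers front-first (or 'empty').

Step 1 [NS]: N:car2-GO,E:wait,S:car5-GO,W:wait | queues: N=1 E=0 S=0 W=2
Step 2 [NS]: N:car3-GO,E:wait,S:empty,W:wait | queues: N=0 E=0 S=0 W=2
Step 3 [NS]: N:empty,E:wait,S:empty,W:wait | queues: N=0 E=0 S=0 W=2
Step 4 [EW]: N:wait,E:empty,S:wait,W:car1-GO | queues: N=0 E=0 S=0 W=1
Step 5 [EW]: N:wait,E:empty,S:wait,W:car4-GO | queues: N=0 E=0 S=0 W=0

N: empty
E: empty
S: empty
W: empty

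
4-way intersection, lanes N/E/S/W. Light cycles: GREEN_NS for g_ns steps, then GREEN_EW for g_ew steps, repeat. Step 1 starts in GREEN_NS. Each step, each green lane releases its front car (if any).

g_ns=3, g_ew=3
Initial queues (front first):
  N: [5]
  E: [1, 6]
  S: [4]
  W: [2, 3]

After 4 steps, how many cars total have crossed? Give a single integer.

Step 1 [NS]: N:car5-GO,E:wait,S:car4-GO,W:wait | queues: N=0 E=2 S=0 W=2
Step 2 [NS]: N:empty,E:wait,S:empty,W:wait | queues: N=0 E=2 S=0 W=2
Step 3 [NS]: N:empty,E:wait,S:empty,W:wait | queues: N=0 E=2 S=0 W=2
Step 4 [EW]: N:wait,E:car1-GO,S:wait,W:car2-GO | queues: N=0 E=1 S=0 W=1
Cars crossed by step 4: 4

Answer: 4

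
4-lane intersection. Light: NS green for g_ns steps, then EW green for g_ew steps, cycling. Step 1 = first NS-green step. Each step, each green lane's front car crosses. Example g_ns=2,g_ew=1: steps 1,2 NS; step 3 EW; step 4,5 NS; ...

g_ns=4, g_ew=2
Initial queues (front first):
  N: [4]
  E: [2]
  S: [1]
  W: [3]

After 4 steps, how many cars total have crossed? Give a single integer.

Answer: 2

Derivation:
Step 1 [NS]: N:car4-GO,E:wait,S:car1-GO,W:wait | queues: N=0 E=1 S=0 W=1
Step 2 [NS]: N:empty,E:wait,S:empty,W:wait | queues: N=0 E=1 S=0 W=1
Step 3 [NS]: N:empty,E:wait,S:empty,W:wait | queues: N=0 E=1 S=0 W=1
Step 4 [NS]: N:empty,E:wait,S:empty,W:wait | queues: N=0 E=1 S=0 W=1
Cars crossed by step 4: 2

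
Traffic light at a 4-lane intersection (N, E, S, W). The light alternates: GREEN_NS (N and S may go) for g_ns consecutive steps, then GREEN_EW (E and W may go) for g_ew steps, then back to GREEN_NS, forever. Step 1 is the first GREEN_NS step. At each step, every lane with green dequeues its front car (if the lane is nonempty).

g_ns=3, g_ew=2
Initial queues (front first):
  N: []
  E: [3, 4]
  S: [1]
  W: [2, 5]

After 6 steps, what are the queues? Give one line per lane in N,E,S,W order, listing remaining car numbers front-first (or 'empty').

Step 1 [NS]: N:empty,E:wait,S:car1-GO,W:wait | queues: N=0 E=2 S=0 W=2
Step 2 [NS]: N:empty,E:wait,S:empty,W:wait | queues: N=0 E=2 S=0 W=2
Step 3 [NS]: N:empty,E:wait,S:empty,W:wait | queues: N=0 E=2 S=0 W=2
Step 4 [EW]: N:wait,E:car3-GO,S:wait,W:car2-GO | queues: N=0 E=1 S=0 W=1
Step 5 [EW]: N:wait,E:car4-GO,S:wait,W:car5-GO | queues: N=0 E=0 S=0 W=0

N: empty
E: empty
S: empty
W: empty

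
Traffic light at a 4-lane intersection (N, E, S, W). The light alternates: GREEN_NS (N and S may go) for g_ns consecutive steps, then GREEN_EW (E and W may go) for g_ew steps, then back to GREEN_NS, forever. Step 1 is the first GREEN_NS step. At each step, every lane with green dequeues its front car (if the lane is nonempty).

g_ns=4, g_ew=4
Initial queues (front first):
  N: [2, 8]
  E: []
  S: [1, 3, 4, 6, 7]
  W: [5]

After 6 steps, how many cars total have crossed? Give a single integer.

Step 1 [NS]: N:car2-GO,E:wait,S:car1-GO,W:wait | queues: N=1 E=0 S=4 W=1
Step 2 [NS]: N:car8-GO,E:wait,S:car3-GO,W:wait | queues: N=0 E=0 S=3 W=1
Step 3 [NS]: N:empty,E:wait,S:car4-GO,W:wait | queues: N=0 E=0 S=2 W=1
Step 4 [NS]: N:empty,E:wait,S:car6-GO,W:wait | queues: N=0 E=0 S=1 W=1
Step 5 [EW]: N:wait,E:empty,S:wait,W:car5-GO | queues: N=0 E=0 S=1 W=0
Step 6 [EW]: N:wait,E:empty,S:wait,W:empty | queues: N=0 E=0 S=1 W=0
Cars crossed by step 6: 7

Answer: 7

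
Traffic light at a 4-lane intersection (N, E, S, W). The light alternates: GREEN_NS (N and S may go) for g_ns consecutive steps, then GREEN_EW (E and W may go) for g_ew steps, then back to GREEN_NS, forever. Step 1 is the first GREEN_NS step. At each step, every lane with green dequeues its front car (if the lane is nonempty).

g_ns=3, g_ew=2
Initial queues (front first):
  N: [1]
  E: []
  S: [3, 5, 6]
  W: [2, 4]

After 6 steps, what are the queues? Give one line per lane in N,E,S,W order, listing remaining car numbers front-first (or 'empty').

Step 1 [NS]: N:car1-GO,E:wait,S:car3-GO,W:wait | queues: N=0 E=0 S=2 W=2
Step 2 [NS]: N:empty,E:wait,S:car5-GO,W:wait | queues: N=0 E=0 S=1 W=2
Step 3 [NS]: N:empty,E:wait,S:car6-GO,W:wait | queues: N=0 E=0 S=0 W=2
Step 4 [EW]: N:wait,E:empty,S:wait,W:car2-GO | queues: N=0 E=0 S=0 W=1
Step 5 [EW]: N:wait,E:empty,S:wait,W:car4-GO | queues: N=0 E=0 S=0 W=0

N: empty
E: empty
S: empty
W: empty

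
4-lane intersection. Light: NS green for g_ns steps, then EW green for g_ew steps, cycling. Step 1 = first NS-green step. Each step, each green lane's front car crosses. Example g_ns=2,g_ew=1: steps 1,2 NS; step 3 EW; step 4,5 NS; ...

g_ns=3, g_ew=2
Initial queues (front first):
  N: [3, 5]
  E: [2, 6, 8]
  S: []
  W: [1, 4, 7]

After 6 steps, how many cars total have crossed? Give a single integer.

Step 1 [NS]: N:car3-GO,E:wait,S:empty,W:wait | queues: N=1 E=3 S=0 W=3
Step 2 [NS]: N:car5-GO,E:wait,S:empty,W:wait | queues: N=0 E=3 S=0 W=3
Step 3 [NS]: N:empty,E:wait,S:empty,W:wait | queues: N=0 E=3 S=0 W=3
Step 4 [EW]: N:wait,E:car2-GO,S:wait,W:car1-GO | queues: N=0 E=2 S=0 W=2
Step 5 [EW]: N:wait,E:car6-GO,S:wait,W:car4-GO | queues: N=0 E=1 S=0 W=1
Step 6 [NS]: N:empty,E:wait,S:empty,W:wait | queues: N=0 E=1 S=0 W=1
Cars crossed by step 6: 6

Answer: 6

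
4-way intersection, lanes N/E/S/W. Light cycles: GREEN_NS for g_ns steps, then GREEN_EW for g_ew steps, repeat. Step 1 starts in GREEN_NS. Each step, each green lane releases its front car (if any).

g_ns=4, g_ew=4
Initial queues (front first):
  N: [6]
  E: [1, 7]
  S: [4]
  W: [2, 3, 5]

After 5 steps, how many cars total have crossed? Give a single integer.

Answer: 4

Derivation:
Step 1 [NS]: N:car6-GO,E:wait,S:car4-GO,W:wait | queues: N=0 E=2 S=0 W=3
Step 2 [NS]: N:empty,E:wait,S:empty,W:wait | queues: N=0 E=2 S=0 W=3
Step 3 [NS]: N:empty,E:wait,S:empty,W:wait | queues: N=0 E=2 S=0 W=3
Step 4 [NS]: N:empty,E:wait,S:empty,W:wait | queues: N=0 E=2 S=0 W=3
Step 5 [EW]: N:wait,E:car1-GO,S:wait,W:car2-GO | queues: N=0 E=1 S=0 W=2
Cars crossed by step 5: 4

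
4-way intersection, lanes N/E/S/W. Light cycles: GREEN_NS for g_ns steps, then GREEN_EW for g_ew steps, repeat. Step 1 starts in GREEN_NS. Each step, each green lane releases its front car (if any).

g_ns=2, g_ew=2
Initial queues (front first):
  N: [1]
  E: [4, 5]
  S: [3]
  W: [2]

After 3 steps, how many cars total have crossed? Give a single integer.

Answer: 4

Derivation:
Step 1 [NS]: N:car1-GO,E:wait,S:car3-GO,W:wait | queues: N=0 E=2 S=0 W=1
Step 2 [NS]: N:empty,E:wait,S:empty,W:wait | queues: N=0 E=2 S=0 W=1
Step 3 [EW]: N:wait,E:car4-GO,S:wait,W:car2-GO | queues: N=0 E=1 S=0 W=0
Cars crossed by step 3: 4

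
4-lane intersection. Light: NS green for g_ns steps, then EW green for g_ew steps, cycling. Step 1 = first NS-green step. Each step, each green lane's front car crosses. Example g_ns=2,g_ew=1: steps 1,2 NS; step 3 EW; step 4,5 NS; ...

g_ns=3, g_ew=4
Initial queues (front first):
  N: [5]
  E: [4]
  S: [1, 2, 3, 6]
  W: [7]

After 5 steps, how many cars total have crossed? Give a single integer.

Step 1 [NS]: N:car5-GO,E:wait,S:car1-GO,W:wait | queues: N=0 E=1 S=3 W=1
Step 2 [NS]: N:empty,E:wait,S:car2-GO,W:wait | queues: N=0 E=1 S=2 W=1
Step 3 [NS]: N:empty,E:wait,S:car3-GO,W:wait | queues: N=0 E=1 S=1 W=1
Step 4 [EW]: N:wait,E:car4-GO,S:wait,W:car7-GO | queues: N=0 E=0 S=1 W=0
Step 5 [EW]: N:wait,E:empty,S:wait,W:empty | queues: N=0 E=0 S=1 W=0
Cars crossed by step 5: 6

Answer: 6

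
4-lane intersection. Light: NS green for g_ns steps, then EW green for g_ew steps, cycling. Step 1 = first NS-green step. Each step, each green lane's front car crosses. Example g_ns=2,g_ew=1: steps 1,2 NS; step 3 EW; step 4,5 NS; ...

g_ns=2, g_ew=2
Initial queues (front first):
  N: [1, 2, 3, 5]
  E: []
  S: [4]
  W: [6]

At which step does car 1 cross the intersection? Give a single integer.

Step 1 [NS]: N:car1-GO,E:wait,S:car4-GO,W:wait | queues: N=3 E=0 S=0 W=1
Step 2 [NS]: N:car2-GO,E:wait,S:empty,W:wait | queues: N=2 E=0 S=0 W=1
Step 3 [EW]: N:wait,E:empty,S:wait,W:car6-GO | queues: N=2 E=0 S=0 W=0
Step 4 [EW]: N:wait,E:empty,S:wait,W:empty | queues: N=2 E=0 S=0 W=0
Step 5 [NS]: N:car3-GO,E:wait,S:empty,W:wait | queues: N=1 E=0 S=0 W=0
Step 6 [NS]: N:car5-GO,E:wait,S:empty,W:wait | queues: N=0 E=0 S=0 W=0
Car 1 crosses at step 1

1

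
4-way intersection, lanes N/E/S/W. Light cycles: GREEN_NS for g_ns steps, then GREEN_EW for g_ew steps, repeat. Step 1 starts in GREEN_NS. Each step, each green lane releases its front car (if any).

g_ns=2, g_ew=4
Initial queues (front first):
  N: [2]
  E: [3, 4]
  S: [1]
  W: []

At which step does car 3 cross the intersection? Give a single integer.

Step 1 [NS]: N:car2-GO,E:wait,S:car1-GO,W:wait | queues: N=0 E=2 S=0 W=0
Step 2 [NS]: N:empty,E:wait,S:empty,W:wait | queues: N=0 E=2 S=0 W=0
Step 3 [EW]: N:wait,E:car3-GO,S:wait,W:empty | queues: N=0 E=1 S=0 W=0
Step 4 [EW]: N:wait,E:car4-GO,S:wait,W:empty | queues: N=0 E=0 S=0 W=0
Car 3 crosses at step 3

3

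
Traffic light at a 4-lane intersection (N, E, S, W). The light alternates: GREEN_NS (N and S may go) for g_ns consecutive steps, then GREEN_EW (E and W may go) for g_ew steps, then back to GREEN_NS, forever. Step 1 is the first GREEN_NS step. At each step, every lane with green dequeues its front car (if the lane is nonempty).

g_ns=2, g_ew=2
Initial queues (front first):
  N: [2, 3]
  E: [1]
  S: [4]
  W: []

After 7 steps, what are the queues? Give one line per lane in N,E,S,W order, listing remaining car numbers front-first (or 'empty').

Step 1 [NS]: N:car2-GO,E:wait,S:car4-GO,W:wait | queues: N=1 E=1 S=0 W=0
Step 2 [NS]: N:car3-GO,E:wait,S:empty,W:wait | queues: N=0 E=1 S=0 W=0
Step 3 [EW]: N:wait,E:car1-GO,S:wait,W:empty | queues: N=0 E=0 S=0 W=0

N: empty
E: empty
S: empty
W: empty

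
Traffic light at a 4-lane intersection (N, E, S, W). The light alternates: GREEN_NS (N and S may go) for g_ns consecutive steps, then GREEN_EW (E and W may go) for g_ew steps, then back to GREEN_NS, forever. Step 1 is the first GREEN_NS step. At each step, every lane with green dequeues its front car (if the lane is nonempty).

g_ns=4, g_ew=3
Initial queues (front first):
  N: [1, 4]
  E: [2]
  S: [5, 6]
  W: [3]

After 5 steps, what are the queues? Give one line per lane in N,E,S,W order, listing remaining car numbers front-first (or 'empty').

Step 1 [NS]: N:car1-GO,E:wait,S:car5-GO,W:wait | queues: N=1 E=1 S=1 W=1
Step 2 [NS]: N:car4-GO,E:wait,S:car6-GO,W:wait | queues: N=0 E=1 S=0 W=1
Step 3 [NS]: N:empty,E:wait,S:empty,W:wait | queues: N=0 E=1 S=0 W=1
Step 4 [NS]: N:empty,E:wait,S:empty,W:wait | queues: N=0 E=1 S=0 W=1
Step 5 [EW]: N:wait,E:car2-GO,S:wait,W:car3-GO | queues: N=0 E=0 S=0 W=0

N: empty
E: empty
S: empty
W: empty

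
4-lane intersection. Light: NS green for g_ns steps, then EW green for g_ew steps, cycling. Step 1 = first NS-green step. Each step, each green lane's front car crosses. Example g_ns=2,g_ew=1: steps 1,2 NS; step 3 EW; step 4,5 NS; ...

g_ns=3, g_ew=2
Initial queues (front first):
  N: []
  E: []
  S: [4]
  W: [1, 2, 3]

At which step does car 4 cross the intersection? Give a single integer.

Step 1 [NS]: N:empty,E:wait,S:car4-GO,W:wait | queues: N=0 E=0 S=0 W=3
Step 2 [NS]: N:empty,E:wait,S:empty,W:wait | queues: N=0 E=0 S=0 W=3
Step 3 [NS]: N:empty,E:wait,S:empty,W:wait | queues: N=0 E=0 S=0 W=3
Step 4 [EW]: N:wait,E:empty,S:wait,W:car1-GO | queues: N=0 E=0 S=0 W=2
Step 5 [EW]: N:wait,E:empty,S:wait,W:car2-GO | queues: N=0 E=0 S=0 W=1
Step 6 [NS]: N:empty,E:wait,S:empty,W:wait | queues: N=0 E=0 S=0 W=1
Step 7 [NS]: N:empty,E:wait,S:empty,W:wait | queues: N=0 E=0 S=0 W=1
Step 8 [NS]: N:empty,E:wait,S:empty,W:wait | queues: N=0 E=0 S=0 W=1
Step 9 [EW]: N:wait,E:empty,S:wait,W:car3-GO | queues: N=0 E=0 S=0 W=0
Car 4 crosses at step 1

1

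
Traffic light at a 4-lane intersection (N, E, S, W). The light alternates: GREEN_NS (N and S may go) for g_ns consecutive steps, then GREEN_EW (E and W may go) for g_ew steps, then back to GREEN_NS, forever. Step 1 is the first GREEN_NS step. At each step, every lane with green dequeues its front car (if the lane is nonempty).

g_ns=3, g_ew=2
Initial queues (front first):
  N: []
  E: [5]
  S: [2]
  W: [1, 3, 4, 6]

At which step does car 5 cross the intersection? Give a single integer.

Step 1 [NS]: N:empty,E:wait,S:car2-GO,W:wait | queues: N=0 E=1 S=0 W=4
Step 2 [NS]: N:empty,E:wait,S:empty,W:wait | queues: N=0 E=1 S=0 W=4
Step 3 [NS]: N:empty,E:wait,S:empty,W:wait | queues: N=0 E=1 S=0 W=4
Step 4 [EW]: N:wait,E:car5-GO,S:wait,W:car1-GO | queues: N=0 E=0 S=0 W=3
Step 5 [EW]: N:wait,E:empty,S:wait,W:car3-GO | queues: N=0 E=0 S=0 W=2
Step 6 [NS]: N:empty,E:wait,S:empty,W:wait | queues: N=0 E=0 S=0 W=2
Step 7 [NS]: N:empty,E:wait,S:empty,W:wait | queues: N=0 E=0 S=0 W=2
Step 8 [NS]: N:empty,E:wait,S:empty,W:wait | queues: N=0 E=0 S=0 W=2
Step 9 [EW]: N:wait,E:empty,S:wait,W:car4-GO | queues: N=0 E=0 S=0 W=1
Step 10 [EW]: N:wait,E:empty,S:wait,W:car6-GO | queues: N=0 E=0 S=0 W=0
Car 5 crosses at step 4

4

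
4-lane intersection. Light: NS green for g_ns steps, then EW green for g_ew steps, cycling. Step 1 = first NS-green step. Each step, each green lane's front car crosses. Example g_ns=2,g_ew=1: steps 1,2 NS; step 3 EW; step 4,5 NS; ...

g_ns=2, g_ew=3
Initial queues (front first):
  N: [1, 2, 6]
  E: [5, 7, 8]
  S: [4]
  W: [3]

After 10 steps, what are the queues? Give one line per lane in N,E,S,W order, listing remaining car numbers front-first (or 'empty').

Step 1 [NS]: N:car1-GO,E:wait,S:car4-GO,W:wait | queues: N=2 E=3 S=0 W=1
Step 2 [NS]: N:car2-GO,E:wait,S:empty,W:wait | queues: N=1 E=3 S=0 W=1
Step 3 [EW]: N:wait,E:car5-GO,S:wait,W:car3-GO | queues: N=1 E=2 S=0 W=0
Step 4 [EW]: N:wait,E:car7-GO,S:wait,W:empty | queues: N=1 E=1 S=0 W=0
Step 5 [EW]: N:wait,E:car8-GO,S:wait,W:empty | queues: N=1 E=0 S=0 W=0
Step 6 [NS]: N:car6-GO,E:wait,S:empty,W:wait | queues: N=0 E=0 S=0 W=0

N: empty
E: empty
S: empty
W: empty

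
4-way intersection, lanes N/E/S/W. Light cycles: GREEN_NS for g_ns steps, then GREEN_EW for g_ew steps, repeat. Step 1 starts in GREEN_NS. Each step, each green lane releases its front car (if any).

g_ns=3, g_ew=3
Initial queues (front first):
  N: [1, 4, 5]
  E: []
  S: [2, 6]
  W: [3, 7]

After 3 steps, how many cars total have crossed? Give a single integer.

Answer: 5

Derivation:
Step 1 [NS]: N:car1-GO,E:wait,S:car2-GO,W:wait | queues: N=2 E=0 S=1 W=2
Step 2 [NS]: N:car4-GO,E:wait,S:car6-GO,W:wait | queues: N=1 E=0 S=0 W=2
Step 3 [NS]: N:car5-GO,E:wait,S:empty,W:wait | queues: N=0 E=0 S=0 W=2
Cars crossed by step 3: 5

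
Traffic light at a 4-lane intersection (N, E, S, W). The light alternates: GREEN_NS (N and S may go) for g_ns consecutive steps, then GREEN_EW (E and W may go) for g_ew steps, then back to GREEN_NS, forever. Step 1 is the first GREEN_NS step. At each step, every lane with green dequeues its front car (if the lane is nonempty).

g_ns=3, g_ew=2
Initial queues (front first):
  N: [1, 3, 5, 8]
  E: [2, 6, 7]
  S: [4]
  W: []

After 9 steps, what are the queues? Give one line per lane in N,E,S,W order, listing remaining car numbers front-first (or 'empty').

Step 1 [NS]: N:car1-GO,E:wait,S:car4-GO,W:wait | queues: N=3 E=3 S=0 W=0
Step 2 [NS]: N:car3-GO,E:wait,S:empty,W:wait | queues: N=2 E=3 S=0 W=0
Step 3 [NS]: N:car5-GO,E:wait,S:empty,W:wait | queues: N=1 E=3 S=0 W=0
Step 4 [EW]: N:wait,E:car2-GO,S:wait,W:empty | queues: N=1 E=2 S=0 W=0
Step 5 [EW]: N:wait,E:car6-GO,S:wait,W:empty | queues: N=1 E=1 S=0 W=0
Step 6 [NS]: N:car8-GO,E:wait,S:empty,W:wait | queues: N=0 E=1 S=0 W=0
Step 7 [NS]: N:empty,E:wait,S:empty,W:wait | queues: N=0 E=1 S=0 W=0
Step 8 [NS]: N:empty,E:wait,S:empty,W:wait | queues: N=0 E=1 S=0 W=0
Step 9 [EW]: N:wait,E:car7-GO,S:wait,W:empty | queues: N=0 E=0 S=0 W=0

N: empty
E: empty
S: empty
W: empty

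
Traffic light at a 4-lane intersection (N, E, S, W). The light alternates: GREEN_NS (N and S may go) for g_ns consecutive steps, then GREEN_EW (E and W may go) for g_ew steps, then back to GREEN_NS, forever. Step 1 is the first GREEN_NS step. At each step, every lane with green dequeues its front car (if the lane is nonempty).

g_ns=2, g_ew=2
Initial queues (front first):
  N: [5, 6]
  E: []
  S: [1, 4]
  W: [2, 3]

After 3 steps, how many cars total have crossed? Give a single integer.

Step 1 [NS]: N:car5-GO,E:wait,S:car1-GO,W:wait | queues: N=1 E=0 S=1 W=2
Step 2 [NS]: N:car6-GO,E:wait,S:car4-GO,W:wait | queues: N=0 E=0 S=0 W=2
Step 3 [EW]: N:wait,E:empty,S:wait,W:car2-GO | queues: N=0 E=0 S=0 W=1
Cars crossed by step 3: 5

Answer: 5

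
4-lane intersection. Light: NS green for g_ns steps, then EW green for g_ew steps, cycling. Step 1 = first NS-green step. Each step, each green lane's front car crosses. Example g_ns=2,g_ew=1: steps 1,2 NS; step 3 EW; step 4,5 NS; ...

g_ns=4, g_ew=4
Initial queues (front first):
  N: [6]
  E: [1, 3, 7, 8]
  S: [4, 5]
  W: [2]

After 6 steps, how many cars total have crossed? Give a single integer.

Answer: 6

Derivation:
Step 1 [NS]: N:car6-GO,E:wait,S:car4-GO,W:wait | queues: N=0 E=4 S=1 W=1
Step 2 [NS]: N:empty,E:wait,S:car5-GO,W:wait | queues: N=0 E=4 S=0 W=1
Step 3 [NS]: N:empty,E:wait,S:empty,W:wait | queues: N=0 E=4 S=0 W=1
Step 4 [NS]: N:empty,E:wait,S:empty,W:wait | queues: N=0 E=4 S=0 W=1
Step 5 [EW]: N:wait,E:car1-GO,S:wait,W:car2-GO | queues: N=0 E=3 S=0 W=0
Step 6 [EW]: N:wait,E:car3-GO,S:wait,W:empty | queues: N=0 E=2 S=0 W=0
Cars crossed by step 6: 6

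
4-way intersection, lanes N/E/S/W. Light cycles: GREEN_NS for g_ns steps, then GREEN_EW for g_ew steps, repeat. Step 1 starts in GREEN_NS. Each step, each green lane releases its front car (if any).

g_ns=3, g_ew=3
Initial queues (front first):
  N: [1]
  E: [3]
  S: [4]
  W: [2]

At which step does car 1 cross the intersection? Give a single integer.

Step 1 [NS]: N:car1-GO,E:wait,S:car4-GO,W:wait | queues: N=0 E=1 S=0 W=1
Step 2 [NS]: N:empty,E:wait,S:empty,W:wait | queues: N=0 E=1 S=0 W=1
Step 3 [NS]: N:empty,E:wait,S:empty,W:wait | queues: N=0 E=1 S=0 W=1
Step 4 [EW]: N:wait,E:car3-GO,S:wait,W:car2-GO | queues: N=0 E=0 S=0 W=0
Car 1 crosses at step 1

1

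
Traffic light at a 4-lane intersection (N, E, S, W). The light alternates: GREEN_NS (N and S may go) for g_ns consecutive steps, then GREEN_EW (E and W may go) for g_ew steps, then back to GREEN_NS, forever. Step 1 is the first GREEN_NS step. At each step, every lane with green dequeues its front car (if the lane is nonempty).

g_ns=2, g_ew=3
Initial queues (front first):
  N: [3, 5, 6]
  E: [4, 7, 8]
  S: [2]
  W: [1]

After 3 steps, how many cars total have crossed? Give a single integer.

Step 1 [NS]: N:car3-GO,E:wait,S:car2-GO,W:wait | queues: N=2 E=3 S=0 W=1
Step 2 [NS]: N:car5-GO,E:wait,S:empty,W:wait | queues: N=1 E=3 S=0 W=1
Step 3 [EW]: N:wait,E:car4-GO,S:wait,W:car1-GO | queues: N=1 E=2 S=0 W=0
Cars crossed by step 3: 5

Answer: 5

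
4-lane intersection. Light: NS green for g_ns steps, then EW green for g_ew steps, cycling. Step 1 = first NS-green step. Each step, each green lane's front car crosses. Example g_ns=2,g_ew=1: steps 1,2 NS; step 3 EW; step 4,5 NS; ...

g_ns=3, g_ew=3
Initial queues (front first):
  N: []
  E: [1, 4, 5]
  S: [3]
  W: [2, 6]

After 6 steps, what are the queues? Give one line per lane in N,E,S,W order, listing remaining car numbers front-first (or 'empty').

Step 1 [NS]: N:empty,E:wait,S:car3-GO,W:wait | queues: N=0 E=3 S=0 W=2
Step 2 [NS]: N:empty,E:wait,S:empty,W:wait | queues: N=0 E=3 S=0 W=2
Step 3 [NS]: N:empty,E:wait,S:empty,W:wait | queues: N=0 E=3 S=0 W=2
Step 4 [EW]: N:wait,E:car1-GO,S:wait,W:car2-GO | queues: N=0 E=2 S=0 W=1
Step 5 [EW]: N:wait,E:car4-GO,S:wait,W:car6-GO | queues: N=0 E=1 S=0 W=0
Step 6 [EW]: N:wait,E:car5-GO,S:wait,W:empty | queues: N=0 E=0 S=0 W=0

N: empty
E: empty
S: empty
W: empty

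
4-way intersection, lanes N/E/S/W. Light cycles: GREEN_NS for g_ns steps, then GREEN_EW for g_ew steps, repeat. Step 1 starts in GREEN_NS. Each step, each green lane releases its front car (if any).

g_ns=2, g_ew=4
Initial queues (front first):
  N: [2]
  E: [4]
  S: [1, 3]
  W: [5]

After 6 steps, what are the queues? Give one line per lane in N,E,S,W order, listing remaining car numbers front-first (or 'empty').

Step 1 [NS]: N:car2-GO,E:wait,S:car1-GO,W:wait | queues: N=0 E=1 S=1 W=1
Step 2 [NS]: N:empty,E:wait,S:car3-GO,W:wait | queues: N=0 E=1 S=0 W=1
Step 3 [EW]: N:wait,E:car4-GO,S:wait,W:car5-GO | queues: N=0 E=0 S=0 W=0

N: empty
E: empty
S: empty
W: empty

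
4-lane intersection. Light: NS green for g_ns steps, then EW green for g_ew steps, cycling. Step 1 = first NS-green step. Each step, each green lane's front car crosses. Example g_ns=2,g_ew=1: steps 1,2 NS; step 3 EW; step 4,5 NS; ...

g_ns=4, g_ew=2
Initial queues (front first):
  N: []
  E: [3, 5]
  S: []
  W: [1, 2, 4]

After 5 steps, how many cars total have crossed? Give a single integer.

Answer: 2

Derivation:
Step 1 [NS]: N:empty,E:wait,S:empty,W:wait | queues: N=0 E=2 S=0 W=3
Step 2 [NS]: N:empty,E:wait,S:empty,W:wait | queues: N=0 E=2 S=0 W=3
Step 3 [NS]: N:empty,E:wait,S:empty,W:wait | queues: N=0 E=2 S=0 W=3
Step 4 [NS]: N:empty,E:wait,S:empty,W:wait | queues: N=0 E=2 S=0 W=3
Step 5 [EW]: N:wait,E:car3-GO,S:wait,W:car1-GO | queues: N=0 E=1 S=0 W=2
Cars crossed by step 5: 2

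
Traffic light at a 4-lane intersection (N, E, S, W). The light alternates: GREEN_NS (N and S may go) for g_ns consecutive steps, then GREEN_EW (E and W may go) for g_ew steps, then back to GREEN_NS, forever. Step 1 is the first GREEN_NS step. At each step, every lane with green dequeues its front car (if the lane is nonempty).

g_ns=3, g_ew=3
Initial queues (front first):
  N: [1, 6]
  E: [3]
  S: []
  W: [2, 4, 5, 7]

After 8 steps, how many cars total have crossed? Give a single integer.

Step 1 [NS]: N:car1-GO,E:wait,S:empty,W:wait | queues: N=1 E=1 S=0 W=4
Step 2 [NS]: N:car6-GO,E:wait,S:empty,W:wait | queues: N=0 E=1 S=0 W=4
Step 3 [NS]: N:empty,E:wait,S:empty,W:wait | queues: N=0 E=1 S=0 W=4
Step 4 [EW]: N:wait,E:car3-GO,S:wait,W:car2-GO | queues: N=0 E=0 S=0 W=3
Step 5 [EW]: N:wait,E:empty,S:wait,W:car4-GO | queues: N=0 E=0 S=0 W=2
Step 6 [EW]: N:wait,E:empty,S:wait,W:car5-GO | queues: N=0 E=0 S=0 W=1
Step 7 [NS]: N:empty,E:wait,S:empty,W:wait | queues: N=0 E=0 S=0 W=1
Step 8 [NS]: N:empty,E:wait,S:empty,W:wait | queues: N=0 E=0 S=0 W=1
Cars crossed by step 8: 6

Answer: 6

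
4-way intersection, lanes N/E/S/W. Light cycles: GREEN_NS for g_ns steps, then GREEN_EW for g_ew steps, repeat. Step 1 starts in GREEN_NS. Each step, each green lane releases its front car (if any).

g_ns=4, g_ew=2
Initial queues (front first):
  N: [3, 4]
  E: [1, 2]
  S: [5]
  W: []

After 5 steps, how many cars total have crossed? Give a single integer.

Step 1 [NS]: N:car3-GO,E:wait,S:car5-GO,W:wait | queues: N=1 E=2 S=0 W=0
Step 2 [NS]: N:car4-GO,E:wait,S:empty,W:wait | queues: N=0 E=2 S=0 W=0
Step 3 [NS]: N:empty,E:wait,S:empty,W:wait | queues: N=0 E=2 S=0 W=0
Step 4 [NS]: N:empty,E:wait,S:empty,W:wait | queues: N=0 E=2 S=0 W=0
Step 5 [EW]: N:wait,E:car1-GO,S:wait,W:empty | queues: N=0 E=1 S=0 W=0
Cars crossed by step 5: 4

Answer: 4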